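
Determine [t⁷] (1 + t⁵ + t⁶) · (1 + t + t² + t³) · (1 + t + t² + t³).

(1 + t⁵ + t⁶) has coefficients 1,0,0,0,0,1,1 for degrees 0…6.
(1 + t + t² + t³) has coefficients 1,1,1,1,0,0,0,0 for degrees 0…7.
Finally multiplying by (1 + t + t² + t³), the product of all factors after the first has coefficients 1,2,3,4,3,2,1,0 for degrees 0…7.
[t⁷] = 1·0 + 1·3 + 1·2 = 5.

5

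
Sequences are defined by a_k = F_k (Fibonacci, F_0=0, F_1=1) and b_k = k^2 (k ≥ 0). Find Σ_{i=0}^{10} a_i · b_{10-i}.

This is [x^10] in the product of the two ordinary generating functions.
Σ = 0·100 + 1·81 + 1·64 + 2·49 + 3·36 + 5·25 + 8·16 + 13·9 + 21·4 + 34·1 + 55·0 = 839.

839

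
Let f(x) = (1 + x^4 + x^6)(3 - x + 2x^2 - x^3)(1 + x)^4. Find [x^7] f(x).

(1 + x^4 + x^6) has coefficients 1,0,0,0,1,0,1 for degrees 0…6.
(3 - x + 2x^2 - x^3) has coefficients 3,-1,2,-1,0,0,0,0 for degrees 0…7.
Finally multiplying by (1 + x)^4, the product of all factors after the first has coefficients 3,11,16,13,7,1,-2,-1 for degrees 0…7.
[x^7] = 1·(-1) + 1·13 + 1·11 = 23.

23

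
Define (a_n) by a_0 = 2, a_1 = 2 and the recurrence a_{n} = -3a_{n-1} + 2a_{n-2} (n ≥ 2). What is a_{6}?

-434

The ordinary generating function has denominator 1 + 3y - 2y^2.
Iterating the recurrence: a_0,…,a_{6} = 2, 2, -2, 10, -34, 122, -434.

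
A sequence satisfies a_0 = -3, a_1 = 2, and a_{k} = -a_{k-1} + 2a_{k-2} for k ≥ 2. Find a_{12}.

The ordinary generating function has denominator 1 + t - 2t^2.
Iterating the recurrence: a_0,…,a_{12} = -3, 2, -8, 12, -28, 52, -108, 212, -428, 852, -1708, 3412, -6828.

-6828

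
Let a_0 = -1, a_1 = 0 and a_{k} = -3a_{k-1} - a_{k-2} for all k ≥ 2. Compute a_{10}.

2584

The ordinary generating function has denominator 1 + 3x + x^2.
Iterating the recurrence: a_0,…,a_{10} = -1, 0, 1, -3, 8, -21, 55, -144, 377, -987, 2584.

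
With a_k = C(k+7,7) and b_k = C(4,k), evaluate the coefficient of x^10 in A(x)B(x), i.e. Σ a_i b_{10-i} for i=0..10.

119262

The convolution is the x^10 coefficient of A(x)B(x).
Σ = 1·0 + 8·0 + 36·0 + 120·0 + 330·0 + 792·0 + 1716·1 + 3432·4 + 6435·6 + 11440·4 + 19448·1 = 119262.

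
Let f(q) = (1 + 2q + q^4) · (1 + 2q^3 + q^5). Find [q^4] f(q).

(1 + 2q + q^4) has coefficients 1,2,0,0,1 for degrees 0…4.
(1 + 2q^3 + q^5) has coefficients 1,0,0,2,0 for degrees 0…4.
[q^4] = 1·0 + 2·2 + 1·1 = 5.

5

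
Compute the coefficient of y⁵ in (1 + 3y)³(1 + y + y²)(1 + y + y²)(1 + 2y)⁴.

(1 + 3y)³ has coefficients 1,9,27,27 for degrees 0…3.
(1 + y + y²) has coefficients 1,1,1,0,0,0 for degrees 0…5.
Multiplying by (1 + y + y²) gives running coefficients 1,2,3,2,1,0 for degrees 0…5.
Finally multiplying by (1 + 2y)⁴, the product of all factors after the first has coefficients 1,10,43,106,169,184 for degrees 0…5.
[y⁵] = 1·184 + 9·169 + 27·106 + 27·43 = 5728.

5728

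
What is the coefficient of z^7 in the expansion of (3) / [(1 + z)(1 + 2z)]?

-765

The denominator gives the recurrence a_n = −3a_(n−1) − 2a_(n−2) for n ≥ 2; the numerator fixes a_0 = 3, a_1 = -9.
Iterating: 3, -9, 21, -45, 93, -189, 381, -765, so a_7 = -765.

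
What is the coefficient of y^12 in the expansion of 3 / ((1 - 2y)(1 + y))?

8193

Partial fractions give a closed form: a_n = (2)·2^n + (1)·(-1)^n.
At n = 12: a_12 = 8193.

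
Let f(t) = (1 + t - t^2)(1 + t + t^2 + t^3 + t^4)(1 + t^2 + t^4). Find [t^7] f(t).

1

(1 + t - t^2) has coefficients 1,1,-1 for degrees 0…2.
(1 + t + t^2 + t^3 + t^4) has coefficients 1,1,1,1,1,0,0,0 for degrees 0…7.
Finally multiplying by (1 + t^2 + t^4), the product of all factors after the first has coefficients 1,1,2,2,3,2,2,1 for degrees 0…7.
[t^7] = 1·1 + 1·2 − 1·2 = 1.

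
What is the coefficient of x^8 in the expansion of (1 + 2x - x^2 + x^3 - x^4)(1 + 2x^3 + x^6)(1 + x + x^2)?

2

(1 + 2x - x^2 + x^3 - x^4) has coefficients 1,2,-1,1,-1 for degrees 0…4.
(1 + 2x^3 + x^6) has coefficients 1,0,0,2,0,0,1,0,0 for degrees 0…8.
Finally multiplying by (1 + x + x^2), the product of all factors after the first has coefficients 1,1,1,2,2,2,1,1,1 for degrees 0…8.
[x^8] = 1·1 + 2·1 − 1·1 + 1·2 − 1·2 = 2.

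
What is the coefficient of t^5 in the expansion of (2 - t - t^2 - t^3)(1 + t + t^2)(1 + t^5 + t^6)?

1

(2 - t - t^2 - t^3) has coefficients 2,-1,-1,-1 for degrees 0…3.
(1 + t + t^2) has coefficients 1,1,1,0,0,0 for degrees 0…5.
Finally multiplying by (1 + t^5 + t^6), the product of all factors after the first has coefficients 1,1,1,0,0,1 for degrees 0…5.
[t^5] = 2·1 − 1·0 − 1·0 − 1·1 = 1.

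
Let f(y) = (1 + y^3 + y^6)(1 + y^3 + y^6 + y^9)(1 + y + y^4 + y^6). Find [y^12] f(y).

5

(1 + y^3 + y^6) has coefficients 1,0,0,1,0,0,1 for degrees 0…6.
(1 + y^3 + y^6 + y^9) has coefficients 1,0,0,1,0,0,1,0,0,1,0,0,0 for degrees 0…12.
Finally multiplying by (1 + y + y^4 + y^6), the product of all factors after the first has coefficients 1,1,0,1,2,0,2,2,0,2,2,0,1 for degrees 0…12.
[y^12] = 1·1 + 1·2 + 1·2 = 5.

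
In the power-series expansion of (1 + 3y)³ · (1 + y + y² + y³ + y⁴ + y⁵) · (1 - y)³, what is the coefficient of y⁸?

(1 + 3y)³ has coefficients 1,9,27,27 for degrees 0…3.
(1 + y + y² + y³ + y⁴ + y⁵) has coefficients 1,1,1,1,1,1,0,0,0 for degrees 0…8.
Finally multiplying by (1 - y)³, the product of all factors after the first has coefficients 1,-2,1,0,0,0,-1,2,-1 for degrees 0…8.
[y⁸] = 1·(-1) + 9·2 + 27·(-1) + 27·0 = -10.

-10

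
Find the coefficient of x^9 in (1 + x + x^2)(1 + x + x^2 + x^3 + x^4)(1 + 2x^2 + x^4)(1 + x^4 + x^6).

19

(1 + x + x^2) has coefficients 1,1,1 for degrees 0…2.
(1 + x + x^2 + x^3 + x^4) has coefficients 1,1,1,1,1,0,0,0,0,0 for degrees 0…9.
Multiplying by (1 + 2x^2 + x^4) gives running coefficients 1,1,3,3,4,3,3,1,1,0 for degrees 0…9.
Finally multiplying by (1 + x^4 + x^6), the product of all factors after the first has coefficients 1,1,3,3,5,4,7,5,8,6 for degrees 0…9.
[x^9] = 1·6 + 1·8 + 1·5 = 19.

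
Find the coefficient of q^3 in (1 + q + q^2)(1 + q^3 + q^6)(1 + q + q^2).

3

(1 + q + q^2) has coefficients 1,1,1 for degrees 0…2.
(1 + q^3 + q^6) has coefficients 1,0,0,1 for degrees 0…3.
Finally multiplying by (1 + q + q^2), the product of all factors after the first has coefficients 1,1,1,1 for degrees 0…3.
[q^3] = 1·1 + 1·1 + 1·1 = 3.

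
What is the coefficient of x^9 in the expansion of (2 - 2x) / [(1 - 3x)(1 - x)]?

The denominator gives the recurrence a_n = 4a_(n−1) − 3a_(n−2) for n ≥ 3; the numerator fixes a_0 = 2, a_1 = 6, a_2 = 18.
Iterating: 2, 6, 18, 54, 162, 486, 1458, 4374, 13122, 39366, so a_9 = 39366.

39366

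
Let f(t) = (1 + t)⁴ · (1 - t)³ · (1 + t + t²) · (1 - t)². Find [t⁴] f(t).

(1 + t)⁴ has coefficients 1,4,6,4,1 for degrees 0…4.
(1 - t)³ has coefficients 1,-3,3,-1,0 for degrees 0…4.
Multiplying by (1 + t + t²) gives running coefficients 1,-2,1,-1,2 for degrees 0…4.
Finally multiplying by (1 - t)², the product of all factors after the first has coefficients 1,-4,6,-5,5 for degrees 0…4.
[t⁴] = 1·5 + 4·(-5) + 6·6 + 4·(-4) + 1·1 = 6.

6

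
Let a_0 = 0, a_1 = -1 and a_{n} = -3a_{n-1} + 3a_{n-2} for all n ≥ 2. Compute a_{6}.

The ordinary generating function has denominator 1 + 3t - 3t^2.
Iterating the recurrence: a_0,…,a_{6} = 0, -1, 3, -12, 45, -171, 648.

648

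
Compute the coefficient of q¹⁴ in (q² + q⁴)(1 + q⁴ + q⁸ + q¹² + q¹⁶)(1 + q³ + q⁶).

2

(q² + q⁴) has coefficients 0,0,1,0,1 for degrees 0…4.
(1 + q⁴ + q⁸ + q¹² + q¹⁶) has coefficients 1,0,0,0,1,0,0,0,1,0,0,0,1,0,0 for degrees 0…14.
Finally multiplying by (1 + q³ + q⁶), the product of all factors after the first has coefficients 1,0,0,1,1,0,1,1,1,0,1,1,1,0,1 for degrees 0…14.
[q¹⁴] = 1·1 + 1·1 = 2.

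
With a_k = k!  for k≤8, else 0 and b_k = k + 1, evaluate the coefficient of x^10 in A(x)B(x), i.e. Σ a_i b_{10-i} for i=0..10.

Write out a_i and b_{10-i} for i = 0,…,10 and sum the products.
Σ = 1·11 + 1·10 + 2·9 + 6·8 + 24·7 + 120·6 + 720·5 + 5040·4 + 40320·3 + 0·2 + 0·1 = 145695.

145695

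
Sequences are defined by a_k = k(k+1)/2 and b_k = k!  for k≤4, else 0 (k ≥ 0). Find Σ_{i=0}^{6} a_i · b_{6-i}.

This is [x^6] in the product of the two ordinary generating functions.
Σ = 0·0 + 1·0 + 3·24 + 6·6 + 10·2 + 15·1 + 21·1 = 164.

164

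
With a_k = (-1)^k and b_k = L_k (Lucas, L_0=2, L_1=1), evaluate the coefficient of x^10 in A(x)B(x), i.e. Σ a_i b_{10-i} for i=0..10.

79

This is [x^10] in the product of the two ordinary generating functions.
Σ = 1·123 − 1·76 + 1·47 − 1·29 + 1·18 − 1·11 + 1·7 − 1·4 + 1·3 − 1·1 + 1·2 = 79.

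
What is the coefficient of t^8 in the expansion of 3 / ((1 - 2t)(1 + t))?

Partial fractions give a closed form: a_n = (2)·2^n + (1)·(-1)^n.
At n = 8: a_8 = 513.

513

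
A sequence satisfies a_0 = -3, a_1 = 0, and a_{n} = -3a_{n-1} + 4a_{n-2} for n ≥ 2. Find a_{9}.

The ordinary generating function has denominator 1 + 3x - 4x^2.
Iterating the recurrence: a_0,…,a_{9} = -3, 0, -12, 36, -156, 612, -2460, 9828, -39324, 157284.

157284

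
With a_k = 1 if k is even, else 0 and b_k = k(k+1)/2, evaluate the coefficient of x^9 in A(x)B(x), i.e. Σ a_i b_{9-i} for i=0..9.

95

Write out a_i and b_{9-i} for i = 0,…,9 and sum the products.
Σ = 1·45 + 0·36 + 1·28 + 0·21 + 1·15 + 0·10 + 1·6 + 0·3 + 1·1 + 0·0 = 95.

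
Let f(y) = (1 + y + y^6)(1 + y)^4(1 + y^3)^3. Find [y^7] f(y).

(1 + y + y^6) has coefficients 1,1,0,0,0,0,1 for degrees 0…6.
(1 + y)^4 has coefficients 1,4,6,4,1,0,0,0 for degrees 0…7.
Finally multiplying by (1 + y^3)^3, the product of all factors after the first has coefficients 1,4,6,7,13,18,15,15 for degrees 0…7.
[y^7] = 1·15 + 1·15 + 1·4 = 34.

34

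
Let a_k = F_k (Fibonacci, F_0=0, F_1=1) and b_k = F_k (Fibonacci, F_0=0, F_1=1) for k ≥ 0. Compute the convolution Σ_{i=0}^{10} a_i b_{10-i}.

235

The convolution is the t^10 coefficient of A(t)B(t).
Σ = 0·55 + 1·34 + 1·21 + 2·13 + 3·8 + 5·5 + 8·3 + 13·2 + 21·1 + 34·1 + 55·0 = 235.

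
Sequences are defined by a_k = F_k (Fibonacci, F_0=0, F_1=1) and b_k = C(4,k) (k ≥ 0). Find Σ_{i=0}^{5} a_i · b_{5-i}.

Write out a_i and b_{5-i} for i = 0,…,5 and sum the products.
Σ = 0·0 + 1·1 + 1·4 + 2·6 + 3·4 + 5·1 = 34.

34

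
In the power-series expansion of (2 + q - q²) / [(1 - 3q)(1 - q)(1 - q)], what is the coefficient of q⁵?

1207

The denominator gives the recurrence a_n = 5a_(n−1) − 7a_(n−2) + 3a_(n−3) for n ≥ 3; the numerator fixes a_0 = 2, a_1 = 11, a_2 = 40.
Iterating: 2, 11, 40, 129, 398, 1207, so a_5 = 1207.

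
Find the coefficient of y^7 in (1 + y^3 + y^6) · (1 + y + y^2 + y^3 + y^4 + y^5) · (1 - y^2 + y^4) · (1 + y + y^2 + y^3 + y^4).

7

(1 + y^3 + y^6) has coefficients 1,0,0,1,0,0,1 for degrees 0…6.
(1 + y + y^2 + y^3 + y^4 + y^5) has coefficients 1,1,1,1,1,1,0,0 for degrees 0…7.
Multiplying by (1 - y^2 + y^4) gives running coefficients 1,1,0,0,1,1,0,0 for degrees 0…7.
Finally multiplying by (1 + y + y^2 + y^3 + y^4), the product of all factors after the first has coefficients 1,2,2,2,3,3,2,2 for degrees 0…7.
[y^7] = 1·2 + 1·3 + 1·2 = 7.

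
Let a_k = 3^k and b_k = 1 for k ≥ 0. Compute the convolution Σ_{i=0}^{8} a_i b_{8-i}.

This is [x^8] in the product of the two ordinary generating functions.
Σ = 1·1 + 3·1 + 9·1 + 27·1 + 81·1 + 243·1 + 729·1 + 2187·1 + 6561·1 = 9841.

9841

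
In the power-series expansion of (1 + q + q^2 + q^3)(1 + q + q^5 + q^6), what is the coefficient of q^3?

(1 + q + q^2 + q^3) has coefficients 1,1,1,1 for degrees 0…3.
(1 + q + q^5 + q^6) has coefficients 1,1,0,0 for degrees 0…3.
[q^3] = 1·0 + 1·0 + 1·1 + 1·1 = 2.

2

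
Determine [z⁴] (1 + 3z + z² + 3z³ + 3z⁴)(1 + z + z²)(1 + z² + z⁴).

13

(1 + 3z + z² + 3z³ + 3z⁴) has coefficients 1,3,1,3,3 for degrees 0…4.
(1 + z + z²) has coefficients 1,1,1,0,0 for degrees 0…4.
Finally multiplying by (1 + z² + z⁴), the product of all factors after the first has coefficients 1,1,2,1,2 for degrees 0…4.
[z⁴] = 1·2 + 3·1 + 1·2 + 3·1 + 3·1 = 13.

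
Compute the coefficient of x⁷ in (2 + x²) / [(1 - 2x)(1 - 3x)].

13275

The denominator gives the recurrence a_n = 5a_(n−1) − 6a_(n−2) for n ≥ 3; the numerator fixes a_0 = 2, a_1 = 10, a_2 = 39.
Iterating: 2, 10, 39, 135, 441, 1395, 4329, 13275, so a_7 = 13275.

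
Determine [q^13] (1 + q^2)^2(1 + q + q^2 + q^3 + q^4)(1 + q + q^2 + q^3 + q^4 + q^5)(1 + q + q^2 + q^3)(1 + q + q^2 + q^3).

135

(1 + q^2)^2 has coefficients 1,0,2,0,1 for degrees 0…4.
(1 + q + q^2 + q^3 + q^4) has coefficients 1,1,1,1,1,0,0,0,0,0,0,0,0,0 for degrees 0…13.
Multiplying by (1 + q + q^2 + q^3 + q^4 + q^5) gives running coefficients 1,2,3,4,5,5,4,3,2,1,0,0,0,0 for degrees 0…13.
Multiplying by (1 + q + q^2 + q^3) gives running coefficients 1,3,6,10,14,17,18,17,14,10,6,3,1,0 for degrees 0…13.
Finally multiplying by (1 + q + q^2 + q^3), the product of all factors after the first has coefficients 1,4,10,20,33,47,59,66,66,59,47,33,20,10 for degrees 0…13.
[q^13] = 1·10 + 2·33 + 1·59 = 135.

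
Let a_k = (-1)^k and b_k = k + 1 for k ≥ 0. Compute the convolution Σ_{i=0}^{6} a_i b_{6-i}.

Write out a_i and b_{6-i} for i = 0,…,6 and sum the products.
Σ = 1·7 − 1·6 + 1·5 − 1·4 + 1·3 − 1·2 + 1·1 = 4.

4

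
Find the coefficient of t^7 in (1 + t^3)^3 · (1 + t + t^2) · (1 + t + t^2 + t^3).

(1 + t^3)^3 has coefficients 1,0,0,3,0,0,3,0 for degrees 0…7.
(1 + t + t^2) has coefficients 1,1,1,0,0,0,0,0 for degrees 0…7.
Finally multiplying by (1 + t + t^2 + t^3), the product of all factors after the first has coefficients 1,2,3,3,2,1,0,0 for degrees 0…7.
[t^7] = 1·0 + 3·2 + 3·2 = 12.

12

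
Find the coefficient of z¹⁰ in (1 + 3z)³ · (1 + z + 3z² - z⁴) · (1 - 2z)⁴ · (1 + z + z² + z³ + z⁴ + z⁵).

634

(1 + 3z)³ has coefficients 1,9,27,27 for degrees 0…3.
(1 + z + 3z² - z⁴) has coefficients 1,1,3,0,-1,0,0,0,0,0,0 for degrees 0…10.
Multiplying by (1 - 2z)⁴ gives running coefficients 1,-7,19,-32,55,-72,24,32,-16,0,0 for degrees 0…10.
Finally multiplying by (1 + z + z² + z³ + z⁴ + z⁵), the product of all factors after the first has coefficients 1,-6,13,-19,36,-36,-13,26,-9,23,-32 for degrees 0…10.
[z¹⁰] = 1·(-32) + 9·23 + 27·(-9) + 27·26 = 634.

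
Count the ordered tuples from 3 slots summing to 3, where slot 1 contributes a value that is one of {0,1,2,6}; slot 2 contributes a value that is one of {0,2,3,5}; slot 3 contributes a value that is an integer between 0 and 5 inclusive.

The generating function for the choices is (1 + x + x^2 + x^6)·(1 + x^2 + x^3 + x^5)·(1 + x + x^2 + x^3 + x^4 + x^5); the count is [x^3].
(1 + x + x^2 + x^6) has coefficients 1,1,1,0 for degrees 0…3.
(1 + x^2 + x^3 + x^5) has coefficients 1,0,1,1 for degrees 0…3.
Finally multiplying by (1 + x + x^2 + x^3 + x^4 + x^5), the product of all factors after the first has coefficients 1,1,2,3 for degrees 0…3.
[x^3] = 1·3 + 1·2 + 1·1 = 6.

6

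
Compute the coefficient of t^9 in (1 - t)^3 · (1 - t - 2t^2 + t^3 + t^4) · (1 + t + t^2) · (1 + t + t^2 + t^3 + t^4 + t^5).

(1 - t)^3 has coefficients 1,-3,3,-1 for degrees 0…3.
(1 - t - 2t^2 + t^3 + t^4) has coefficients 1,-1,-2,1,1,0,0,0,0,0 for degrees 0…9.
Multiplying by (1 + t + t^2) gives running coefficients 1,0,-2,-2,0,2,1,0,0,0 for degrees 0…9.
Finally multiplying by (1 + t + t^2 + t^3 + t^4 + t^5), the product of all factors after the first has coefficients 1,1,-1,-3,-3,-1,-1,-1,1,3 for degrees 0…9.
[t^9] = 1·3 − 3·1 + 3·(-1) − 1·(-1) = -2.

-2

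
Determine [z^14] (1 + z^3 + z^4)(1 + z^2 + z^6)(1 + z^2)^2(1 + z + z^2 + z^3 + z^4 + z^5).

(1 + z^3 + z^4) has coefficients 1,0,0,1,1 for degrees 0…4.
(1 + z^2 + z^6) has coefficients 1,0,1,0,0,0,1,0,0,0,0,0,0,0,0 for degrees 0…14.
Multiplying by (1 + z^2)^2 gives running coefficients 1,0,3,0,3,0,2,0,2,0,1,0,0,0,0 for degrees 0…14.
Finally multiplying by (1 + z + z^2 + z^3 + z^4 + z^5), the product of all factors after the first has coefficients 1,1,4,4,7,7,8,8,7,7,5,5,3,3,1 for degrees 0…14.
[z^14] = 1·1 + 1·5 + 1·5 = 11.

11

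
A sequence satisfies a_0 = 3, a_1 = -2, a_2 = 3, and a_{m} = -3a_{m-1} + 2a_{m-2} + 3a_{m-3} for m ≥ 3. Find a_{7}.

-385

The ordinary generating function has denominator 1 + 3q - 2q^2 - 3q^3.
Iterating the recurrence: a_0,…,a_{7} = 3, -2, 3, -4, 12, -35, 117, -385.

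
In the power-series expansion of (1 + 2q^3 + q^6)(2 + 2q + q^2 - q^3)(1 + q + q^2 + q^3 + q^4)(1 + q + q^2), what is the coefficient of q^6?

(1 + 2q^3 + q^6) has coefficients 1,0,0,2,0,0,1 for degrees 0…6.
(2 + 2q + q^2 - q^3) has coefficients 2,2,1,-1,0,0,0 for degrees 0…6.
Multiplying by (1 + q + q^2 + q^3 + q^4) gives running coefficients 2,4,5,4,4,2,0 for degrees 0…6.
Finally multiplying by (1 + q + q^2), the product of all factors after the first has coefficients 2,6,11,13,13,10,6 for degrees 0…6.
[q^6] = 1·6 + 2·13 + 1·2 = 34.

34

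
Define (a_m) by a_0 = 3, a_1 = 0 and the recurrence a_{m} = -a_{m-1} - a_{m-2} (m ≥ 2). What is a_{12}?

The ordinary generating function has denominator 1 + y + y^2.
Iterating the recurrence: a_0,…,a_{12} = 3, 0, -3, 3, 0, -3, 3, 0, -3, 3, 0, -3, 3.

3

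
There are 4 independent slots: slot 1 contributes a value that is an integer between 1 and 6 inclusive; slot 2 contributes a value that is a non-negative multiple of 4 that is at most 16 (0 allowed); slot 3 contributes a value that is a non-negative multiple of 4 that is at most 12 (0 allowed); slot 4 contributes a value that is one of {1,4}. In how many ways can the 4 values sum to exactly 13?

8

The generating function for the choices is (z + z^2 + z^3 + z^4 + z^5 + z^6)·(1 + z^4 + z^8 + z^12 + z^16)·(1 + z^4 + z^8 + z^12)·(z + z^4); the count is [z^13].
(z + z^2 + z^3 + z^4 + z^5 + z^6) has coefficients 0,1,1,1,1,1,1 for degrees 0…6.
(1 + z^4 + z^8 + z^12 + z^16) has coefficients 1,0,0,0,1,0,0,0,1,0,0,0,1,0 for degrees 0…13.
Multiplying by (1 + z^4 + z^8 + z^12) gives running coefficients 1,0,0,0,2,0,0,0,3,0,0,0,4,0 for degrees 0…13.
Finally multiplying by (z + z^4), the product of all factors after the first has coefficients 0,1,0,0,1,2,0,0,2,3,0,0,3,4 for degrees 0…13.
[z^13] = 1·3 + 1·0 + 1·0 + 1·3 + 1·2 + 1·0 = 8.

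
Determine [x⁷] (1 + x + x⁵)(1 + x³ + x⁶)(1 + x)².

(1 + x + x⁵) has coefficients 1,1,0,0,0,1 for degrees 0…5.
(1 + x³ + x⁶) has coefficients 1,0,0,1,0,0,1,0 for degrees 0…7.
Finally multiplying by (1 + x)², the product of all factors after the first has coefficients 1,2,1,1,2,1,1,2 for degrees 0…7.
[x⁷] = 1·2 + 1·1 + 1·1 = 4.

4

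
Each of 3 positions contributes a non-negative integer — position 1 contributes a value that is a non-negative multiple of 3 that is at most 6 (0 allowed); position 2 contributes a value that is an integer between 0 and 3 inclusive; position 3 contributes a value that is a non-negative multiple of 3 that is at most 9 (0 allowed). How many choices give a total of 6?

5

The generating function for the choices is (1 + t³ + t⁶)·(1 + t + t² + t³)·(1 + t³ + t⁶ + t⁹); the count is [t⁶].
(1 + t³ + t⁶) has coefficients 1,0,0,1,0,0,1 for degrees 0…6.
(1 + t + t² + t³) has coefficients 1,1,1,1,0,0,0 for degrees 0…6.
Finally multiplying by (1 + t³ + t⁶ + t⁹), the product of all factors after the first has coefficients 1,1,1,2,1,1,2 for degrees 0…6.
[t⁶] = 1·2 + 1·2 + 1·1 = 5.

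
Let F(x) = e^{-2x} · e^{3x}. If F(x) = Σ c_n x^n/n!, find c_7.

The EGF product rule gives c_7 = Σ_{k_1+k_2=7} C(7; k_1,k_2) · ∏ g_i(k_i), where e^{-2x} gives (-2)^k; e^{3x} gives (3)^k.
g_1(k) for k = 0…7: 1, -2, 4, -8, 16, -32, 64, -128.
g_2(k) for k = 0…7: 1, 3, 9, 27, 81, 243, 729, 2187.
c_7 = Σ_k C(7,k)·g_1(k)·g_2(7−k) = 1·1·2187 + 7·(-2)·729 + 21·4·243 + 35·(-8)·81 + 35·16·27 + 21·(-32)·9 + 7·64·3 + 1·(-128)·1 = 2187 − 10206 + 20412 − 22680 + 15120 − 6048 + 1344 − 128 = 1.

1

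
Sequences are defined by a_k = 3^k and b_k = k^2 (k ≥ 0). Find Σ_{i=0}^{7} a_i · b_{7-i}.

3244

This is [x^7] in the product of the two ordinary generating functions.
Σ = 1·49 + 3·36 + 9·25 + 27·16 + 81·9 + 243·4 + 729·1 + 2187·0 = 3244.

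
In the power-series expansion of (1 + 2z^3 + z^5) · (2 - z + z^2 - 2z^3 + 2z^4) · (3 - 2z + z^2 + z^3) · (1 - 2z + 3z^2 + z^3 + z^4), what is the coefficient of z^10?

(1 + 2z^3 + z^5) has coefficients 1,0,0,2,0,1 for degrees 0…5.
(2 - z + z^2 - 2z^3 + 2z^4) has coefficients 2,-1,1,-2,2,0,0,0,0,0,0 for degrees 0…10.
Multiplying by (3 - 2z + z^2 + z^3) gives running coefficients 6,-7,7,-7,10,-5,0,2,0,0,0 for degrees 0…10.
Finally multiplying by (1 - 2z + 3z^2 + z^3 + z^4), the product of all factors after the first has coefficients 6,-19,39,-36,44,-46,40,-10,1,1,2 for degrees 0…10.
[z^10] = 1·2 + 2·(-10) + 1·(-46) = -64.

-64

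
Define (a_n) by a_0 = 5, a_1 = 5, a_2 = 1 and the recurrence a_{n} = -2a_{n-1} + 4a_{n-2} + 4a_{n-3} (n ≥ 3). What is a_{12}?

-384000

The ordinary generating function has denominator 1 + 2z - 4z^2 - 4z^3.
Iterating the recurrence: a_0,…,a_{12} = 5, 5, 1, 38, -52, 260, -576, 1984, -5232, 16096, -45184, 133824, -384000.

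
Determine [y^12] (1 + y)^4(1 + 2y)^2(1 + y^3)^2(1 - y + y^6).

(1 + y)^4 has coefficients 1,4,6,4,1 for degrees 0…4.
(1 + 2y)^2 has coefficients 1,4,4,0,0,0,0,0,0,0,0,0,0 for degrees 0…12.
Multiplying by (1 + y^3)^2 gives running coefficients 1,4,4,2,8,8,1,4,4,0,0,0,0 for degrees 0…12.
Finally multiplying by (1 - y + y^6), the product of all factors after the first has coefficients 1,3,0,-2,6,0,-6,7,4,-2,8,8,1 for degrees 0…12.
[y^12] = 1·1 + 4·8 + 6·8 + 4·(-2) + 1·4 = 77.

77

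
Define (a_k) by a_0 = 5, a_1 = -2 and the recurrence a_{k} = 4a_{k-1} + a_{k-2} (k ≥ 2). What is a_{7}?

-4486

The ordinary generating function has denominator 1 - 4t - t^2.
Iterating the recurrence: a_0,…,a_{7} = 5, -2, -3, -14, -59, -250, -1059, -4486.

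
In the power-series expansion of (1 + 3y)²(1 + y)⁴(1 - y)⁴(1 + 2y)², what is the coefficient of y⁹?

-230

(1 + 3y)² has coefficients 1,6,9 for degrees 0…2.
(1 + y)⁴ has coefficients 1,4,6,4,1,0,0,0,0,0 for degrees 0…9.
Multiplying by (1 - y)⁴ gives running coefficients 1,0,-4,0,6,0,-4,0,1,0 for degrees 0…9.
Finally multiplying by (1 + 2y)², the product of all factors after the first has coefficients 1,4,0,-16,-10,24,20,-16,-15,4 for degrees 0…9.
[y⁹] = 1·4 + 6·(-15) + 9·(-16) = -230.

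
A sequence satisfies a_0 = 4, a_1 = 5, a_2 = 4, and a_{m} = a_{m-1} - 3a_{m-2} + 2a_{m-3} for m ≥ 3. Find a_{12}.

-571

The ordinary generating function has denominator 1 - q + 3q^2 - 2q^3.
Iterating the recurrence: a_0,…,a_{12} = 4, 5, 4, -3, -5, 12, 21, -25, -64, 53, 195, -92, -571.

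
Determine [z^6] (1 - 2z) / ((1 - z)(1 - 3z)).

The denominator gives the recurrence a_n = 4a_(n−1) − 3a_(n−2) for n ≥ 3; the numerator fixes a_0 = 1, a_1 = 2, a_2 = 5.
Iterating: 1, 2, 5, 14, 41, 122, 365, so a_6 = 365.

365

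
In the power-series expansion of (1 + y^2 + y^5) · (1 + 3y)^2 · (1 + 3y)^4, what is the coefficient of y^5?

(1 + y^2 + y^5) has coefficients 1,0,1,0,0,1 for degrees 0…5.
(1 + 3y)^2 has coefficients 1,6,9,0,0,0 for degrees 0…5.
Finally multiplying by (1 + 3y)^4, the product of all factors after the first has coefficients 1,18,135,540,1215,1458 for degrees 0…5.
[y^5] = 1·1458 + 1·540 + 1·1 = 1999.

1999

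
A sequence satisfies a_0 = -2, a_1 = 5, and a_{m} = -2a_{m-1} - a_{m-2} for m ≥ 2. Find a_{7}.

23

The ordinary generating function has denominator 1 + 2q + q^2.
Iterating the recurrence: a_0,…,a_{7} = -2, 5, -8, 11, -14, 17, -20, 23.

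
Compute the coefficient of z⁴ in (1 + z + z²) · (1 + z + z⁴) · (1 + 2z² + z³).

7

(1 + z + z²) has coefficients 1,1,1 for degrees 0…2.
(1 + z + z⁴) has coefficients 1,1,0,0,1 for degrees 0…4.
Finally multiplying by (1 + 2z² + z³), the product of all factors after the first has coefficients 1,1,2,3,2 for degrees 0…4.
[z⁴] = 1·2 + 1·3 + 1·2 = 7.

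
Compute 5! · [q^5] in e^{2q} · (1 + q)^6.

The EGF product rule gives c_5 = Σ_{k_1+k_2=5} C(5; k_1,k_2) · ∏ g_i(k_i), where e^{2q} gives (2)^k; (1+q)^6 gives the falling factorial (6)_k.
g_1(k) for k = 0…5: 1, 2, 4, 8, 16, 32.
g_2(k) for k = 0…5: 1, 6, 30, 120, 360, 720.
c_5 = Σ_k C(5,k)·g_1(k)·g_2(5−k) = 1·1·720 + 5·2·360 + 10·4·120 + 10·8·30 + 5·16·6 + 1·32·1 = 720 + 3600 + 4800 + 2400 + 480 + 32 = 12032.

12032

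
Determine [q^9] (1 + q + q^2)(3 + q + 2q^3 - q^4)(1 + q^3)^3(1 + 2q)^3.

(1 + q + q^2) has coefficients 1,1,1 for degrees 0…2.
(3 + q + 2q^3 - q^4) has coefficients 3,1,0,2,-1,0,0,0,0,0 for degrees 0…9.
Multiplying by (1 + q^3)^3 gives running coefficients 3,1,0,11,2,0,15,0,0,9 for degrees 0…9.
Finally multiplying by (1 + 2q)^3, the product of all factors after the first has coefficients 3,19,42,47,76,144,127,106,180,129 for degrees 0…9.
[q^9] = 1·129 + 1·180 + 1·106 = 415.

415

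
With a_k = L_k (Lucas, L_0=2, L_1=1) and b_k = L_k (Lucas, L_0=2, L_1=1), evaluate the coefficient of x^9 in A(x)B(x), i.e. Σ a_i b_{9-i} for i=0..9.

870

Write out a_i and b_{9-i} for i = 0,…,9 and sum the products.
Σ = 2·76 + 1·47 + 3·29 + 4·18 + 7·11 + 11·7 + 18·4 + 29·3 + 47·1 + 76·2 = 870.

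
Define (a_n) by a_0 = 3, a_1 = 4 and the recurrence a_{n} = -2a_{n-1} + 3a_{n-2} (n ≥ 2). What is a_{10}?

The ordinary generating function has denominator 1 + 2t - 3t^2.
Iterating the recurrence: a_0,…,a_{10} = 3, 4, 1, 10, -17, 64, -179, 550, -1637, 4924, -14759.

-14759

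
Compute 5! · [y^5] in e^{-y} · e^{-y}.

The EGF product rule gives c_5 = Σ_{k_1+k_2=5} C(5; k_1,k_2) · ∏ g_i(k_i), where e^{-y} gives (-1)^k; e^{-y} gives (-1)^k.
g_1(k) for k = 0…5: 1, -1, 1, -1, 1, -1.
g_2(k) for k = 0…5: 1, -1, 1, -1, 1, -1.
c_5 = Σ_k C(5,k)·g_1(k)·g_2(5−k) = 1·1·(-1) + 5·(-1)·1 + 10·1·(-1) + 10·(-1)·1 + 5·1·(-1) + 1·(-1)·1 = −1 − 5 − 10 − 10 − 5 − 1 = -32.

-32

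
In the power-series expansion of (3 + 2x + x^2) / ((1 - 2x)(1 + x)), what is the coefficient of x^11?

5802

The denominator gives the recurrence a_n = a_(n−1) + 2a_(n−2) for n ≥ 3; the numerator fixes a_0 = 3, a_1 = 5, a_2 = 12.
Iterating: 3, 5, 12, 22, 46, 90, 182, 362, 726, 1450, 2902, 5802, so a_11 = 5802.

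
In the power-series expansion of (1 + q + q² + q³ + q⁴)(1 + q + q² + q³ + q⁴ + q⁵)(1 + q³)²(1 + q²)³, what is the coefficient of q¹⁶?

35

(1 + q + q² + q³ + q⁴) has coefficients 1,1,1,1,1 for degrees 0…4.
(1 + q + q² + q³ + q⁴ + q⁵) has coefficients 1,1,1,1,1,1,0,0,0,0,0,0,0,0,0,0,0 for degrees 0…16.
Multiplying by (1 + q³)² gives running coefficients 1,1,1,3,3,3,3,3,3,1,1,1,0,0,0,0,0 for degrees 0…16.
Finally multiplying by (1 + q²)³, the product of all factors after the first has coefficients 1,1,4,6,9,15,16,22,22,22,22,16,15,9,6,4,1 for degrees 0…16.
[q¹⁶] = 1·1 + 1·4 + 1·6 + 1·9 + 1·15 = 35.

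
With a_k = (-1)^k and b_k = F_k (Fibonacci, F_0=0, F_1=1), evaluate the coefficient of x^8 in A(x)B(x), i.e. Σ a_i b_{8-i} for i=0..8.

The convolution is the x^8 coefficient of A(x)B(x).
Σ = 1·21 − 1·13 + 1·8 − 1·5 + 1·3 − 1·2 + 1·1 − 1·1 + 1·0 = 12.

12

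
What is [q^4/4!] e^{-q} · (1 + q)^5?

-19

The EGF product rule gives c_4 = Σ_{k_1+k_2=4} C(4; k_1,k_2) · ∏ g_i(k_i), where e^{-q} gives (-1)^k; (1+q)^5 gives the falling factorial (5)_k.
g_1(k) for k = 0…4: 1, -1, 1, -1, 1.
g_2(k) for k = 0…4: 1, 5, 20, 60, 120.
c_4 = Σ_k C(4,k)·g_1(k)·g_2(4−k) = 1·1·120 + 4·(-1)·60 + 6·1·20 + 4·(-1)·5 + 1·1·1 = 120 − 240 + 120 − 20 + 1 = -19.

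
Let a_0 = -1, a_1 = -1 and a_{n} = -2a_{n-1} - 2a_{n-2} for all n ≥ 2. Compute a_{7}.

24

The ordinary generating function has denominator 1 + 2t + 2t^2.
Iterating the recurrence: a_0,…,a_{7} = -1, -1, 4, -6, 4, 4, -16, 24.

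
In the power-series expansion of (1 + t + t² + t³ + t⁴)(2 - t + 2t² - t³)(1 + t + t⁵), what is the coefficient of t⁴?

(1 + t + t² + t³ + t⁴) has coefficients 1,1,1,1,1 for degrees 0…4.
(2 - t + 2t² - t³) has coefficients 2,-1,2,-1,0 for degrees 0…4.
Finally multiplying by (1 + t + t⁵), the product of all factors after the first has coefficients 2,1,1,1,-1 for degrees 0…4.
[t⁴] = 1·(-1) + 1·1 + 1·1 + 1·1 + 1·2 = 4.

4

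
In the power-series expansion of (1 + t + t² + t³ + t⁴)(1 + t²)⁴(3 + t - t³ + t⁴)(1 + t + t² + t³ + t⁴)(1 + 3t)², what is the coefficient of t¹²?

(1 + t + t² + t³ + t⁴) has coefficients 1,1,1,1,1 for degrees 0…4.
(1 + t²)⁴ has coefficients 1,0,4,0,6,0,4,0,1,0,0,0,0 for degrees 0…12.
Multiplying by (3 + t - t³ + t⁴) gives running coefficients 3,1,12,3,19,2,16,-2,9,-3,4,-1,1 for degrees 0…12.
Multiplying by (1 + t + t² + t³ + t⁴) gives running coefficients 3,4,16,19,38,37,52,38,44,22,24,7,10 for degrees 0…12.
Finally multiplying by (1 + 3t)², the product of all factors after the first has coefficients 3,22,67,151,296,436,616,683,740,628,552,349,268 for degrees 0…12.
[t¹²] = 1·268 + 1·349 + 1·552 + 1·628 + 1·740 = 2537.

2537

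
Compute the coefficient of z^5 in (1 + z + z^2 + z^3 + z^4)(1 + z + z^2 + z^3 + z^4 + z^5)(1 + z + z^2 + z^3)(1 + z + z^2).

(1 + z + z^2 + z^3 + z^4) has coefficients 1,1,1,1,1 for degrees 0…4.
(1 + z + z^2 + z^3 + z^4 + z^5) has coefficients 1,1,1,1,1,1 for degrees 0…5.
Multiplying by (1 + z + z^2 + z^3) gives running coefficients 1,2,3,4,4,4 for degrees 0…5.
Finally multiplying by (1 + z + z^2), the product of all factors after the first has coefficients 1,3,6,9,11,12 for degrees 0…5.
[z^5] = 1·12 + 1·11 + 1·9 + 1·6 + 1·3 = 41.

41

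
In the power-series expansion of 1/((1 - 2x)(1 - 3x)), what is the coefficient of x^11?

Partial fractions give a closed form: a_n = (-2)·2^n + (3)·3^n.
At n = 11: a_11 = 527345.

527345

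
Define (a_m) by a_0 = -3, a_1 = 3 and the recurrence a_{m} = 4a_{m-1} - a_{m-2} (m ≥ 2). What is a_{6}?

2967

The ordinary generating function has denominator 1 - 4t + t^2.
Iterating the recurrence: a_0,…,a_{6} = -3, 3, 15, 57, 213, 795, 2967.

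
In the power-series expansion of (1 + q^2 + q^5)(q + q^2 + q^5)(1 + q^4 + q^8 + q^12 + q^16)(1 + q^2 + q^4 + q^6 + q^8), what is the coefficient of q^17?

(1 + q^2 + q^5) has coefficients 1,0,1,0,0,1 for degrees 0…5.
(q + q^2 + q^5) has coefficients 0,1,1,0,0,1,0,0,0,0,0,0,0,0,0,0,0,0 for degrees 0…17.
Multiplying by (1 + q^4 + q^8 + q^12 + q^16) gives running coefficients 0,1,1,0,0,2,1,0,0,2,1,0,0,2,1,0,0,2 for degrees 0…17.
Finally multiplying by (1 + q^2 + q^4 + q^6 + q^8), the product of all factors after the first has coefficients 0,1,1,1,1,3,2,3,2,5,3,4,2,6,3,4,2,6 for degrees 0…17.
[q^17] = 1·6 + 1·4 + 1·2 = 12.

12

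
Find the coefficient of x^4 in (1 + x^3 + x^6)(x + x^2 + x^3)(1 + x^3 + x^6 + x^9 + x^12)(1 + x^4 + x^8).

(1 + x^3 + x^6) has coefficients 1,0,0,1,0 for degrees 0…4.
(x + x^2 + x^3) has coefficients 0,1,1,1,0 for degrees 0…4.
Multiplying by (1 + x^3 + x^6 + x^9 + x^12) gives running coefficients 0,1,1,1,1 for degrees 0…4.
Finally multiplying by (1 + x^4 + x^8), the product of all factors after the first has coefficients 0,1,1,1,1 for degrees 0…4.
[x^4] = 1·1 + 1·1 = 2.

2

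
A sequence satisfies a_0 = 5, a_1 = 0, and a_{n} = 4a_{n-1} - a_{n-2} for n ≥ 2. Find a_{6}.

The ordinary generating function has denominator 1 - 4t + t^2.
Iterating the recurrence: a_0,…,a_{6} = 5, 0, -5, -20, -75, -280, -1045.

-1045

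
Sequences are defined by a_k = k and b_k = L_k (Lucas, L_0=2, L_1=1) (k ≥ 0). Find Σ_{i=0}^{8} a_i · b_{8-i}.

187

This is [x^8] in the product of the two ordinary generating functions.
Σ = 0·47 + 1·29 + 2·18 + 3·11 + 4·7 + 5·4 + 6·3 + 7·1 + 8·2 = 187.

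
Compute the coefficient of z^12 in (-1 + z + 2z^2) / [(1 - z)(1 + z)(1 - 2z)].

Partial fractions give a closed form: a_n = (-1)·1^n.
At n = 12: a_12 = -1.

-1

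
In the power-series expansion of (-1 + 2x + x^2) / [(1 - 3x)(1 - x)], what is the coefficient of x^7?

-730

The denominator gives the recurrence a_n = 4a_(n−1) − 3a_(n−2) for n ≥ 3; the numerator fixes a_0 = -1, a_1 = -2, a_2 = -4.
Iterating: -1, -2, -4, -10, -28, -82, -244, -730, so a_7 = -730.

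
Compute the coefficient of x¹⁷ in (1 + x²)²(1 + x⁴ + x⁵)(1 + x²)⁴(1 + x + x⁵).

(1 + x²)² has coefficients 1,0,2,0,1 for degrees 0…4.
(1 + x⁴ + x⁵) has coefficients 1,0,0,0,1,1,0,0,0,0,0,0,0,0,0,0,0,0 for degrees 0…17.
Multiplying by (1 + x²)⁴ gives running coefficients 1,0,4,0,7,1,8,4,7,6,4,4,1,1,0,0,0,0 for degrees 0…17.
Finally multiplying by (1 + x + x⁵), the product of all factors after the first has coefficients 1,1,4,4,7,9,9,16,11,20,11,16,9,9,7,4,4,1 for degrees 0…17.
[x¹⁷] = 1·1 + 2·4 + 1·9 = 18.

18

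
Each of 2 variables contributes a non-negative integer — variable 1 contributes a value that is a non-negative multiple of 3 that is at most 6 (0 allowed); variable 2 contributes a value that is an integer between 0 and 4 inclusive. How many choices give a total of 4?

The generating function for the choices is (1 + y³ + y⁶)·(1 + y + y² + y³ + y⁴); the count is [y⁴].
(1 + y³ + y⁶) has coefficients 1,0,0,1,0 for degrees 0…4.
(1 + y + y² + y³ + y⁴) has coefficients 1,1,1,1,1 for degrees 0…4.
[y⁴] = 1·1 + 1·1 = 2.

2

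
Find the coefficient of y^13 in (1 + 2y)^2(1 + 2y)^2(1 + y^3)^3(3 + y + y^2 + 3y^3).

272

(1 + 2y)^2 has coefficients 1,4,4 for degrees 0…2.
(1 + 2y)^2 has coefficients 1,4,4,0,0,0,0,0,0,0,0,0,0,0 for degrees 0…13.
Multiplying by (1 + y^3)^3 gives running coefficients 1,4,4,3,12,12,3,12,12,1,4,4,0,0 for degrees 0…13.
Finally multiplying by (3 + y + y^2 + 3y^3), the product of all factors after the first has coefficients 3,13,17,20,55,63,42,87,87,36,61,53,11,16 for degrees 0…13.
[y^13] = 1·16 + 4·11 + 4·53 = 272.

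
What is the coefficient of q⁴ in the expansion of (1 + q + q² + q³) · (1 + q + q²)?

(1 + q + q² + q³) has coefficients 1,1,1,1 for degrees 0…3.
(1 + q + q²) has coefficients 1,1,1,0,0 for degrees 0…4.
[q⁴] = 1·0 + 1·0 + 1·1 + 1·1 = 2.

2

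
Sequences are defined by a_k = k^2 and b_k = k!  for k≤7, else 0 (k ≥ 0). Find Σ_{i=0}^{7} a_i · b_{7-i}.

1647

The convolution is the t^7 coefficient of A(t)B(t).
Σ = 0·5040 + 1·720 + 4·120 + 9·24 + 16·6 + 25·2 + 36·1 + 49·1 = 1647.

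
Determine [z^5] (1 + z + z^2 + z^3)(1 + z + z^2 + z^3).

(1 + z + z^2 + z^3) has coefficients 1,1,1,1 for degrees 0…3.
(1 + z + z^2 + z^3) has coefficients 1,1,1,1,0,0 for degrees 0…5.
[z^5] = 1·0 + 1·0 + 1·1 + 1·1 = 2.

2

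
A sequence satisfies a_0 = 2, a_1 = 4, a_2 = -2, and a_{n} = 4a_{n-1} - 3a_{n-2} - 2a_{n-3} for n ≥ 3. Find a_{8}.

-6778

The ordinary generating function has denominator 1 - 4x + 3x^2 + 2x^3.
Iterating the recurrence: a_0,…,a_{8} = 2, 4, -2, -24, -98, -316, -922, -2544, -6778.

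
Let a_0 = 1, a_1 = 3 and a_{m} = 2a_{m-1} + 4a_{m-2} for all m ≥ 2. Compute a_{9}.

The ordinary generating function has denominator 1 - 2y - 4y^2.
Iterating the recurrence: a_0,…,a_{9} = 1, 3, 10, 32, 104, 336, 1088, 3520, 11392, 36864.

36864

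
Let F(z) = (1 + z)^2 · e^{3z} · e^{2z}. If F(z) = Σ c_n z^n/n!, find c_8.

2515625

The EGF product rule gives c_8 = Σ_{k_1+k_2+k_3=8} C(8; k_1,k_2,k_3) · ∏ g_i(k_i), where (1+z)^2 gives the falling factorial (2)_k; e^{3z} gives (3)^k; e^{2z} gives (2)^k.
g_1(k) for k = 0…8: 1, 2, 2, 0, 0, 0, 0, 0, 0.
g_2(k) for k = 0…8: 1, 3, 9, 27, 81, 243, 729, 2187, 6561.
g_3(k) for k = 0…8: 1, 2, 4, 8, 16, 32, 64, 128, 256.
First combine the last two factors: h(k) = Σ_j C(k,j)·g_2(j)·g_3(k−j) for k = 0…8: 1, 5, 25, 125, 625, 3125, 15625, 78125, 390625.
c_8 = Σ_k C(8,k)·g_1(k)·h(8−k) = 1·1·390625 + 8·2·78125 + 28·2·15625 = 390625 + 1250000 + 875000 = 2515625.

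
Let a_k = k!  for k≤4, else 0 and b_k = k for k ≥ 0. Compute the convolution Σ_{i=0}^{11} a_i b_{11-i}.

255

This is [x^11] in the product of the two ordinary generating functions.
Σ = 1·11 + 1·10 + 2·9 + 6·8 + 24·7 + 0·6 + 0·5 + 0·4 + 0·3 + 0·2 + 0·1 + 0·0 = 255.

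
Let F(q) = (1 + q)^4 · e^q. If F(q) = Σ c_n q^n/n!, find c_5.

The EGF product rule gives c_5 = Σ_{k_1+k_2=5} C(5; k_1,k_2) · ∏ g_i(k_i), where (1+q)^4 gives the falling factorial (4)_k; e^q gives (1)^k.
g_1(k) for k = 0…5: 1, 4, 12, 24, 24, 0.
g_2(k) for k = 0…5: 1, 1, 1, 1, 1, 1.
c_5 = Σ_k C(5,k)·g_1(k)·g_2(5−k) = 1·1·1 + 5·4·1 + 10·12·1 + 10·24·1 + 5·24·1 = 1 + 20 + 120 + 240 + 120 = 501.

501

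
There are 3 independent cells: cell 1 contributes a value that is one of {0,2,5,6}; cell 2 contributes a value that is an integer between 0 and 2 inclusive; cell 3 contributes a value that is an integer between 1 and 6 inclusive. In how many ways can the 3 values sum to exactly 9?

8

The generating function for the choices is (1 + y² + y⁵ + y⁶)·(1 + y + y²)·(y + y² + y³ + y⁴ + y⁵ + y⁶); the count is [y⁹].
(1 + y² + y⁵ + y⁶) has coefficients 1,0,1,0,0,1,1 for degrees 0…6.
(1 + y + y²) has coefficients 1,1,1,0,0,0,0,0,0,0 for degrees 0…9.
Finally multiplying by (y + y² + y³ + y⁴ + y⁵ + y⁶), the product of all factors after the first has coefficients 0,1,2,3,3,3,3,2,1,0 for degrees 0…9.
[y⁹] = 1·0 + 1·2 + 1·3 + 1·3 = 8.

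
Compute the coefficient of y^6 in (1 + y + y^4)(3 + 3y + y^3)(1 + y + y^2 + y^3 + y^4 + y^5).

(1 + y + y^4) has coefficients 1,1,0,0,1 for degrees 0…4.
(3 + 3y + y^3) has coefficients 3,3,0,1,0,0,0 for degrees 0…6.
Finally multiplying by (1 + y + y^2 + y^3 + y^4 + y^5), the product of all factors after the first has coefficients 3,6,6,7,7,7,4 for degrees 0…6.
[y^6] = 1·4 + 1·7 + 1·6 = 17.

17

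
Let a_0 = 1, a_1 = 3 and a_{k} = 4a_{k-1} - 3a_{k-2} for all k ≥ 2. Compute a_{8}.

6561

The ordinary generating function has denominator 1 - 4x + 3x^2.
Iterating the recurrence: a_0,…,a_{8} = 1, 3, 9, 27, 81, 243, 729, 2187, 6561.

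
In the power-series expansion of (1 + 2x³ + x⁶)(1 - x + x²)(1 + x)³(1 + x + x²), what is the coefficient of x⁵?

(1 + 2x³ + x⁶) has coefficients 1,0,0,2,0,0 for degrees 0…5.
(1 - x + x²) has coefficients 1,-1,1,0,0,0 for degrees 0…5.
Multiplying by (1 + x)³ gives running coefficients 1,2,1,1,2,1 for degrees 0…5.
Finally multiplying by (1 + x + x²), the product of all factors after the first has coefficients 1,3,4,4,4,4 for degrees 0…5.
[x⁵] = 1·4 + 2·4 = 12.

12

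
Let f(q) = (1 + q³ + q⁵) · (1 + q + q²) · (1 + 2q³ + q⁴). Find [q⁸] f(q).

5

(1 + q³ + q⁵) has coefficients 1,0,0,1,0,1 for degrees 0…5.
(1 + q + q²) has coefficients 1,1,1,0,0,0,0,0,0 for degrees 0…8.
Finally multiplying by (1 + 2q³ + q⁴), the product of all factors after the first has coefficients 1,1,1,2,3,3,1,0,0 for degrees 0…8.
[q⁸] = 1·0 + 1·3 + 1·2 = 5.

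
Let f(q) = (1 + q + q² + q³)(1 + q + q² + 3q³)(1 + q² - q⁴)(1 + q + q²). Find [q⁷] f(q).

11

(1 + q + q² + q³) has coefficients 1,1,1,1 for degrees 0…3.
(1 + q + q² + 3q³) has coefficients 1,1,1,3,0,0,0,0 for degrees 0…7.
Multiplying by (1 + q² - q⁴) gives running coefficients 1,1,2,4,0,2,-1,-3 for degrees 0…7.
Finally multiplying by (1 + q + q²), the product of all factors after the first has coefficients 1,2,4,7,6,6,1,-2 for degrees 0…7.
[q⁷] = 1·(-2) + 1·1 + 1·6 + 1·6 = 11.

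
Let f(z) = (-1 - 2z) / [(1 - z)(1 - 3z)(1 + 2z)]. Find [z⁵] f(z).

-364

Partial fractions give a closed form: a_n = (1/2)·1^n + (-3/2)·3^n.
At n = 5: a_5 = -364.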